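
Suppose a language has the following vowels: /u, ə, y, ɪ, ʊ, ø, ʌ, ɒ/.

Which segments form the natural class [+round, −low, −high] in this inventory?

First, the [+round] segments are /u, y, ʊ, ø, ɒ/.
Intersecting with [−low] gives /u, y, ʊ, ø/.
Among these, [−high] leaves /ø/.

ø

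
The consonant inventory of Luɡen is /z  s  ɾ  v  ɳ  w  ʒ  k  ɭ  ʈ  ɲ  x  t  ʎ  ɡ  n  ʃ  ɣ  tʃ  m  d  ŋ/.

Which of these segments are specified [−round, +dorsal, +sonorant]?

ɲ, ʎ, ŋ

Eliminate segments failing any feature: /z, s, ɾ, v, ɳ, ʒ, ɭ, ʈ, t, n, ʃ, tʃ, m, d/ are [−dorsal]; /w/ is [+round]; /k, x, ɡ, ɣ/ are [−sonorant]. The remaining /ɲ, ʎ, ŋ/ satisfy [−round], [+dorsal], [+sonorant].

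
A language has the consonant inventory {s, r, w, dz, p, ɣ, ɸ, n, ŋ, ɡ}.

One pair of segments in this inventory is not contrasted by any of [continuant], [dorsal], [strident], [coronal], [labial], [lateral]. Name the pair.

On the given features, /ŋ/ and /ɡ/ have an identical profile: [-continuant], [+dorsal], [-strident], [-coronal], [-labial], [-lateral]. No other two segments in the inventory coincide on all 6 features. (They do differ in [sonorant] and [nasal], which are not among the given features.)

ŋ, ɡ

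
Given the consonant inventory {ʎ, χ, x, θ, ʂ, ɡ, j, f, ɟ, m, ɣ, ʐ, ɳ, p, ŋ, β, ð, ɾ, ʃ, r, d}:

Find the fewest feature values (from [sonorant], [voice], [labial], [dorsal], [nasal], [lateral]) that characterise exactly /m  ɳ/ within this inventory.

The class [+nasal], [−dorsal] has exactly /m, ɳ/ as its extension in this inventory. No smaller conjunction from the listed features achieves this: [−dorsal] alone would also admit /θ, ʂ, f, ʐ, …/; [+nasal] alone would also admit /ŋ/; and checking the remaining single features turns up none with this extension.

[+nasal, −dorsal]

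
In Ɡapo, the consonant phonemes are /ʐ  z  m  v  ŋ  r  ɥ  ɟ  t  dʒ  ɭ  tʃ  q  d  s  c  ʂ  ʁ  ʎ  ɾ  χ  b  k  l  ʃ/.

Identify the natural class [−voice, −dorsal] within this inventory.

t, tʃ, s, ʂ, ʃ

Checking each segment against [−voice], [−dorsal]: /t/ (voiceless alveolar stop), /tʃ/ (voiceless postalveolar affricate), /s/ (voiceless alveolar fricative), /ʂ/ (voiceless retroflex fricative), /ʃ/ (voiceless postalveolar fricative) satisfy every feature; every other segment in the inventory fails at least one.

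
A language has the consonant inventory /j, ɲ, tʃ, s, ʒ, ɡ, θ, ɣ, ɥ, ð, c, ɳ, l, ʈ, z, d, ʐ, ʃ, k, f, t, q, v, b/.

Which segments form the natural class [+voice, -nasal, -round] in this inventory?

Checking each segment against [+voice], [-nasal], [-round]: /j/ (palatal glide), /ʒ/ (voiced postalveolar fricative), /ɡ/ (voiced velar stop), /ɣ/ (voiced velar fricative), /ð/ (voiced dental fricative), /l/ (alveolar lateral approximant), among others, satisfy every feature; every other segment in the inventory fails at least one.

j, ʒ, ɡ, ɣ, ð, l, z, d, ʐ, v, b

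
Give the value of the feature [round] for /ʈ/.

/ʈ/ is the voiceless retroflex stop, hence [-round].

[-round]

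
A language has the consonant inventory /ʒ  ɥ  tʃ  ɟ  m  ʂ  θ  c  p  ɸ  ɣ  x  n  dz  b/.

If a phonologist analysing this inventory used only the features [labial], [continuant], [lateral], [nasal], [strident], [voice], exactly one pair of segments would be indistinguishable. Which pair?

/x/ (voiceless velar fricative) and /θ/ (voiceless dental fricative) are both [-labial], [+continuant], [-lateral], [-nasal], [-strident], [-voice], so none of the listed features separates them. (They do differ in [coronal] and [dorsal], which are not among the given features.) Every other pair in the inventory differs on at least one listed feature.

x, θ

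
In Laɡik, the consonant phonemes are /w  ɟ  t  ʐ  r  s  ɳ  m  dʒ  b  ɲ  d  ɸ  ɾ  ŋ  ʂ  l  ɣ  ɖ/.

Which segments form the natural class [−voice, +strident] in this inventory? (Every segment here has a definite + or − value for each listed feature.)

The [−voice] segments are /t, s, ɸ, ʂ/.
Among these, [+strident] leaves /s, ʂ/.

s, ʂ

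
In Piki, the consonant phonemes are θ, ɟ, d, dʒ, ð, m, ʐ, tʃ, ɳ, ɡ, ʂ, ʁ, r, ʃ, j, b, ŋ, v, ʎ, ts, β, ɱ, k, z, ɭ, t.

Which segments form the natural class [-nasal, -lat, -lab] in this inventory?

θ, ɟ, d, dʒ, ð, ʐ, tʃ, ɡ, ʂ, ʁ, r, ʃ, j, ts, k, z, t

First, the [-nasal] segments are /θ, ɟ, d, dʒ, ð, ʐ, tʃ, ɡ, ʂ, ʁ, r, ʃ, j, b, v, ʎ, ts, β, k, z, ɭ, t/.
Of those, [-lateral] gives /θ, ɟ, d, dʒ, ð, ʐ, tʃ, ɡ, ʂ, ʁ, r, ʃ, j, b, v, ts, β, k, z, t/.
Intersecting with [-labial] leaves /θ, ɟ, d, dʒ, ð, ʐ, tʃ, ɡ, ʂ, ʁ, r, ʃ, j, ts, k, z, t/.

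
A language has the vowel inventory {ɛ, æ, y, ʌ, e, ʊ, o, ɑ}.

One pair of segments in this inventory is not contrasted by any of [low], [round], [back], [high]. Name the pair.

Both /ɛ/ and /e/ are [−low], [−round], [−back], [−high]. Since the list omits [tense] — which does distinguish the mid front unrounded lax vowel from the mid front unrounded tense vowel — this pair collapses; all other pairs remain distinct.

ɛ, e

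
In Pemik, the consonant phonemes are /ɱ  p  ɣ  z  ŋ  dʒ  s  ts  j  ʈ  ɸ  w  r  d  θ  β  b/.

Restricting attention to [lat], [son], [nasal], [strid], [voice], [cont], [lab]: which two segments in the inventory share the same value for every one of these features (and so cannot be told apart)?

On the given features, /r/ and /j/ have an identical profile: [−lateral], [+sonorant], [−nasal], [−strident], [+voice], [+continuant], [−labial]. No other two segments in the inventory coincide on all 7 features. (They do differ in [dorsal], which is not among the given features.)

r, j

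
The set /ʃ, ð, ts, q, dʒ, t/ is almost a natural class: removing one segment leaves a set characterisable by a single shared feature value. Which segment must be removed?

q

/t, ts, ð, dʒ, ʃ/ are all [+coronal], but /q/ (voiceless uvular stop) is [−coronal]. No other single segment can be removed to leave a set sharing one feature value that the removed segment lacks, so /q/ is the odd one out.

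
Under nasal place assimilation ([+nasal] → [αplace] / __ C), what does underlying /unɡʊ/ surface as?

In /unɡʊ/, the nasal /n/ precedes /ɡ/, which is [+dorsal]. The nasal assimilates in place, becoming the [+dorsal] nasal /ŋ/. The surface form is [uŋɡʊ].

[uŋɡʊ]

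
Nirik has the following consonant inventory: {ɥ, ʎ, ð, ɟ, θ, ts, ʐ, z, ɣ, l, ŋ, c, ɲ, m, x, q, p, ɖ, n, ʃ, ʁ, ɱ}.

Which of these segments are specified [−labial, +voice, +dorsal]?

ʎ, ɟ, ɣ, ŋ, ɲ, ʁ

Among the inventory, the [−labial] segments are /ʎ, ð, ɟ, θ, ts, ʐ, z, ɣ, l, ŋ, c, ɲ, x, q, ɖ, n, ʃ, ʁ/.
Within that set, [+voice] gives /ʎ, ð, ɟ, ʐ, z, ɣ, l, ŋ, ɲ, ɖ, n, ʁ/.
Of those, [+dorsal] leaves /ʎ, ɟ, ɣ, ŋ, ɲ, ʁ/.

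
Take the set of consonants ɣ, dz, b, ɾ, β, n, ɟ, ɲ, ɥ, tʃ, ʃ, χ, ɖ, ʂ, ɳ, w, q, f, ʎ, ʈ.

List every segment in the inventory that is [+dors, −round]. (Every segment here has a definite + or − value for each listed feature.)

Checking each segment against [+dorsal], [−round]: /ɣ/ (voiced velar fricative), /ɟ/ (voiced palatal stop), /ɲ/ (palatal nasal), /χ/ (voiceless uvular fricative), /q/ (voiceless uvular stop), /ʎ/ (palatal lateral approximant) satisfy every feature; every other segment in the inventory fails at least one.

ɣ, ɟ, ɲ, χ, q, ʎ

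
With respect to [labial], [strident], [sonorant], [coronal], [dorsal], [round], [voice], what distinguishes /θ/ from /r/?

[sonorant], [voice]

The two segments share [−labial], [−strident], [+coronal], [−dorsal], [−round]. The only features from the list on which they differ: /θ/ is [−sonorant] while /r/ is [+sonorant]; /θ/ is [−voice] while /r/ is [+voice].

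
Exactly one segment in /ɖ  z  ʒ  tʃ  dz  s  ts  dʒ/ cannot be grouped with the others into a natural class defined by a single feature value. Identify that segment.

/dz, s, dʒ, tʃ, ts, z, ʒ/ are all [+strident], but /ɖ/ (voiced retroflex stop) is [−strident]. No other single segment can be removed to leave a set sharing one feature value that the removed segment lacks, so /ɖ/ is the odd one out.

ɖ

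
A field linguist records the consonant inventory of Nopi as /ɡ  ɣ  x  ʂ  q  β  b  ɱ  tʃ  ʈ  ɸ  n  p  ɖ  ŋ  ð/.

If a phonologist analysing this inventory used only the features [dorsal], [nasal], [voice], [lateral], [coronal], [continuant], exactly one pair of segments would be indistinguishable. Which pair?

On the given features, /ʈ/ and /tʃ/ have an identical profile: [-dorsal], [-nasal], [-voice], [-lateral], [+coronal], [-continuant]. No other two segments in the inventory coincide on all 6 features. (They do differ in [strident], [delayed release] and [distributed], which are not among the given features.)

ʈ, tʃ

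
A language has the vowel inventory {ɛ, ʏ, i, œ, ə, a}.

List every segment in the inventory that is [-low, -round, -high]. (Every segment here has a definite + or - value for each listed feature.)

ɛ, ə

First, the [-low] segments are /ɛ, ʏ, i, œ, ə/.
Intersecting with [-round] gives /ɛ, i, ə/.
Of those, [-high] leaves /ɛ, ə/.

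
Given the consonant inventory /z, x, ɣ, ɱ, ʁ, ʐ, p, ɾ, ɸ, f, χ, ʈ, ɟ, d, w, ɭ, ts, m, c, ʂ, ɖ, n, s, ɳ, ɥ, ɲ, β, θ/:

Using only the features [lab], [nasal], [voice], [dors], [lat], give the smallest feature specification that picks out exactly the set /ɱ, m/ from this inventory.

/ɱ, m/ are all [+nasal], [+labial], and no other segment in the inventory matches both values. Dropping any one of them over-generates: [+labial] alone would also admit /p, ɸ, f, w, …/; [+nasal] alone would also admit /n, ɳ, ɲ/. No other single listed feature picks out exactly this set either, so fewer than two features will not do.

[+nasal, +lab]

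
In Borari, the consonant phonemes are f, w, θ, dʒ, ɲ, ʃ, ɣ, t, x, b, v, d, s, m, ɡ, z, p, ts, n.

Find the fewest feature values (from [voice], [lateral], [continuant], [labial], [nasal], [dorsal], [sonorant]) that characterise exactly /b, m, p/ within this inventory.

[-continuant, +labial]

Every target segment is [-continuant], [+labial]; each remaining inventory member fails at least one of these. Each conjunct is needed — [+labial] alone would also admit /f, w, v/; [-continuant] alone would also admit /dʒ, ɲ, t, d, …/ — and no other single listed feature has exactly this extension, so two is the minimum.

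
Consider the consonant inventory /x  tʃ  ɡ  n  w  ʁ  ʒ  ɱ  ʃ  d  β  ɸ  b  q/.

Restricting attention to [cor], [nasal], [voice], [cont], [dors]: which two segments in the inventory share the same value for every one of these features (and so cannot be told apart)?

Both /ʁ/ and /w/ are [-coronal], [-nasal], [+voice], [+continuant], [+dorsal]. Since the list omits [labial], [round] and [high] — which do distinguish the voiced uvular fricative from the labial-velar glide — this pair collapses; all other pairs remain distinct.

ʁ, w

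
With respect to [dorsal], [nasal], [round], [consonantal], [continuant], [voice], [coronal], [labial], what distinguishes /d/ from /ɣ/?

/d/ (voiced alveolar stop) and /ɣ/ (voiced velar fricative) agree on [−nasal], [−round], [+consonantal], [+voice], [−labial]. They differ on [continuant] (/d/ [−], /ɣ/ [+]), [coronal] (/d/ [+], /ɣ/ [−]), [dorsal] (/d/ [−], /ɣ/ [+]).

[continuant], [coronal], [dorsal]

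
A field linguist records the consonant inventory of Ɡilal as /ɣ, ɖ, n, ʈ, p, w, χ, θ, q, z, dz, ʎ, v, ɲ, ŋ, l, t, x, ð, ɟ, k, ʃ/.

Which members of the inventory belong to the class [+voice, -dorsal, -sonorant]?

ɖ, z, dz, v, ð

Checking each segment against [+voice], [-dorsal], [-sonorant]: /ɖ/ (voiced retroflex stop), /z/ (voiced alveolar fricative), /dz/ (voiced alveolar affricate), /v/ (voiced labiodental fricative), /ð/ (voiced dental fricative) satisfy every feature; every other segment in the inventory fails at least one.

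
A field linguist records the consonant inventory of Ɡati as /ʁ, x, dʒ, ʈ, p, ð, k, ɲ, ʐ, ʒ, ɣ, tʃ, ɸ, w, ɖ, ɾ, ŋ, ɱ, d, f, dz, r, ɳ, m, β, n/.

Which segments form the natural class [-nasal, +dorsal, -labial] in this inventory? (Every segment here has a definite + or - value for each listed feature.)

Among the inventory, the [-nasal] segments are /ʁ, x, dʒ, ʈ, p, ð, k, ʐ, ʒ, ɣ, tʃ, ɸ, w, ɖ, ɾ, d, f, dz, r, β/.
Intersecting with [+dorsal] gives /ʁ, x, k, ɣ, w/.
Among these, [-labial] leaves /ʁ, x, k, ɣ/.

ʁ, x, k, ɣ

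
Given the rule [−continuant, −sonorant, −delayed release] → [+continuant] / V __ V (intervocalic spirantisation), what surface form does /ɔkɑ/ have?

/k/ satisfies [−continuant, −sonorant, −delayed release] and sits in V __ V. The [+continuant] counterpart of the voiceless velar stop is /x/. Other segments in /ɔkɑ/ either fail the structural description or are not in the environment, so the surface form is [ɔxɑ].

[ɔxɑ]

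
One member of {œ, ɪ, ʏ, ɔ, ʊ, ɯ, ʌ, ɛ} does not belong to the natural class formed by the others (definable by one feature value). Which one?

ɯ

/ɛ, ʌ, ʊ, ʏ, ɪ, ɔ, œ/ are all [-tense], but /ɯ/ (high back unrounded vowel) is [+tense]. No other single segment can be removed to leave a set sharing one feature value that the removed segment lacks, so /ɯ/ is the odd one out.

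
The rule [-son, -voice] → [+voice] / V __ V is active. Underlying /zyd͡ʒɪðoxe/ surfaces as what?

[zyd͡ʒɪðoɣe]

/x/ satisfies [-son, -voice] and sits in V __ V. The [+voice] counterpart of the voiceless velar fricative is /ɣ/. Other segments in /zyd͡ʒɪðoxe/ either fail the structural description or are not in the environment, so the surface form is [zyd͡ʒɪðoɣe].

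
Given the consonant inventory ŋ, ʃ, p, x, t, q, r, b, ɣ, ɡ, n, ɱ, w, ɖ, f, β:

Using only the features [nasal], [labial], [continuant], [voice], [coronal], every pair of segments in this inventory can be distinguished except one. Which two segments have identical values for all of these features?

/β/ (voiced bilabial fricative) and /w/ (labial-velar glide) are both [−nasal], [+labial], [+continuant], [+voice], [−coronal], so none of the listed features separates them. (They do differ in [sonorant], [round] and [dorsal], which are not among the given features.) Every other pair in the inventory differs on at least one listed feature.

β, w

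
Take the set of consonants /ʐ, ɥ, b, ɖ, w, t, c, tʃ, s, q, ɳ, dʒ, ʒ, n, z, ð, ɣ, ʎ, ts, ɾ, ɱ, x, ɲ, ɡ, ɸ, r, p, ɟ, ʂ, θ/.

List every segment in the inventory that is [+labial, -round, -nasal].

b, ɸ, p

Checking each segment against [+labial], [-round], [-nasal]: /b/ (voiced bilabial stop), /ɸ/ (voiceless bilabial fricative), /p/ (voiceless bilabial stop) satisfy every feature; every other segment in the inventory fails at least one.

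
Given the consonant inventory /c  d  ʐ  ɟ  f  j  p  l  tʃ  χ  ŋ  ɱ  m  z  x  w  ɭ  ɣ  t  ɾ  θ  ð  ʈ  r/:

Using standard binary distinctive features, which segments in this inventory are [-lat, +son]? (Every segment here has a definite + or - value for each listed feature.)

j, ŋ, ɱ, m, w, ɾ, r

The [-lateral] segments are /c, d, ʐ, ɟ, f, j, p, tʃ, χ, ŋ, ɱ, m, z, x, w, ɣ, t, ɾ, θ, ð, ʈ, r/.
Within that set, [+sonorant] leaves /j, ŋ, ɱ, m, w, ɾ, r/.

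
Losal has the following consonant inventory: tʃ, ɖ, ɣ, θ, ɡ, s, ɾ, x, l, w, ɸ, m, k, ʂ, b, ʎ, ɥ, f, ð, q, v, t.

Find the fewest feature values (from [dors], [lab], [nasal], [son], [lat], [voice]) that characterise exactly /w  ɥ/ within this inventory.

The class [+labial], [+dorsal] has exactly /w, ɥ/ as its extension in this inventory. No smaller conjunction from the listed features achieves this: [+dorsal] alone would also admit /ɣ, ɡ, x, k, …/; [+labial] alone would also admit /ɸ, m, b, f, …/; and checking the remaining single features turns up none with this extension.

[+lab, +dors]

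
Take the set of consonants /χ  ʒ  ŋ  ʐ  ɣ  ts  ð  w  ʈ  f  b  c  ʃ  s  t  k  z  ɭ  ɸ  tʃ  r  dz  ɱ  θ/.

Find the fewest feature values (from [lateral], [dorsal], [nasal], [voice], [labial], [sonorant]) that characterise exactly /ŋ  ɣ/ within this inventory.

Every target segment is [+voice], [-labial], [+dorsal]; each remaining inventory member fails at least one of these. Each conjunct is needed — [-labial, +dorsal] alone would also admit /χ, c, k/; [+voice, +dorsal] alone would also admit /w/; [+voice, -labial] alone would also admit /ʒ, ʐ, ð, z, …/ — and no other combination of two listed features has exactly this extension, so three is the minimum.

[+voice, -labial, +dorsal]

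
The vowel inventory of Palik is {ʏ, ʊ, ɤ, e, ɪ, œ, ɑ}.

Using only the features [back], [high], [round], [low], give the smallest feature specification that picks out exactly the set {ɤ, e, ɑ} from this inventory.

Every target segment is [-high], [-round]; each remaining inventory member fails at least one of these. Each conjunct is needed — [-round] alone would also admit /ɪ/; [-high] alone would also admit /œ/ — and no other single listed feature has exactly this extension, so two is the minimum.

[-high, -round]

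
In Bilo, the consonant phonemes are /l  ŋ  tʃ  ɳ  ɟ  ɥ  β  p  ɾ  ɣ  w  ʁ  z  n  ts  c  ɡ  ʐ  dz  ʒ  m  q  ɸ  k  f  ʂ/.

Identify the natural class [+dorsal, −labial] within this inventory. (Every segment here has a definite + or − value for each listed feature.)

Checking each segment against [+dorsal], [−labial]: /ŋ/ (velar nasal), /ɟ/ (voiced palatal stop), /ɣ/ (voiced velar fricative), /ʁ/ (voiced uvular fricative), /c/ (voiceless palatal stop), /ɡ/ (voiced velar stop), among others, satisfy every feature; every other segment in the inventory fails at least one.

ŋ, ɟ, ɣ, ʁ, c, ɡ, q, k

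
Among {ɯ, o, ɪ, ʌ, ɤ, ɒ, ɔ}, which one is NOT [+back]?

ɪ

/ɪ/ is the high front unrounded lax vowel, which is [-back]; the rest — /ɤ, ɔ, o, ɯ, ɒ, ʌ/ — are [+back].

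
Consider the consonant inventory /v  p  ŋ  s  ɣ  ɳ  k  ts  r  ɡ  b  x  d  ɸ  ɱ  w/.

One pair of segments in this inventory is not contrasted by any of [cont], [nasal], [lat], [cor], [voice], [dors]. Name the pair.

ɣ, w

Both /ɣ/ and /w/ are [+continuant], [−nasal], [−lateral], [−coronal], [+voice], [+dorsal]. Since the list omits [sonorant], [labial] and [round] — which do distinguish the voiced velar fricative from the labial-velar glide — this pair collapses; all other pairs remain distinct.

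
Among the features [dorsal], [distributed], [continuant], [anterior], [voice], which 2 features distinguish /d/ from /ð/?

[continuant], [distributed]

The two segments share [−dorsal], [+anterior], [+voice]. The only features from the list on which they differ: /d/ is [−continuant] while /ð/ is [+continuant]; /d/ is [−distributed] while /ð/ is [+distributed].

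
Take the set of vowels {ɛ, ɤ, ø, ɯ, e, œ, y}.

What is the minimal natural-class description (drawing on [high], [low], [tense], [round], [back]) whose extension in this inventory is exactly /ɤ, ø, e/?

[−high, +tense]

/ɤ, ø, e/ are all [−high], [+tense], and no other segment in the inventory matches both values. Dropping any one of them over-generates: [+tense] alone would also admit /ɯ, y/; [−high] alone would also admit /ɛ, œ/. No other single listed feature picks out exactly this set either, so fewer than two features will not do.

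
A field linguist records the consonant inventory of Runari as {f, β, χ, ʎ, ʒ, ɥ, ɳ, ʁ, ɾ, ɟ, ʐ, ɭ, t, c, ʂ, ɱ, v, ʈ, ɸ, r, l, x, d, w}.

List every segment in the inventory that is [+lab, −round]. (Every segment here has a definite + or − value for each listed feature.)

Eliminate segments failing any feature: /χ, ʎ, ʒ, ɳ, ʁ, ɾ, ɟ, ʐ, ɭ, t, c, ʂ, ʈ, r, l, x, d/ are [−labial]; /ɥ, w/ are [+round]. The remaining /f, β, ɱ, v, ɸ/ satisfy [+labial], [−round].

f, β, ɱ, v, ɸ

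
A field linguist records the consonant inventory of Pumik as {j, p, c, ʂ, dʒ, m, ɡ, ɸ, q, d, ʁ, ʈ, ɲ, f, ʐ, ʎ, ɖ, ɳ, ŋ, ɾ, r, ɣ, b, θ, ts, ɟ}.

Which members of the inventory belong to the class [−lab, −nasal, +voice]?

j, dʒ, ɡ, d, ʁ, ʐ, ʎ, ɖ, ɾ, r, ɣ, ɟ

Checking each segment against [−labial], [−nasal], [+voice]: /j/ (palatal glide), /dʒ/ (voiced postalveolar affricate), /ɡ/ (voiced velar stop), /d/ (voiced alveolar stop), /ʁ/ (voiced uvular fricative), /ʐ/ (voiced retroflex fricative), among others, satisfy every feature; every other segment in the inventory fails at least one.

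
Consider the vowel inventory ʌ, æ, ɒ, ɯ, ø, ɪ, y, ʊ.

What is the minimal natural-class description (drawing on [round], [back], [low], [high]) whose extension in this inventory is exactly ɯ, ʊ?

[+high, +back]

The class [+high], [+back] has exactly /ɯ, ʊ/ as its extension in this inventory. No smaller conjunction from the listed features achieves this: [+back] alone would also admit /ʌ, ɒ/; [+high] alone would also admit /ɪ, y/; and checking the remaining single features turns up none with this extension.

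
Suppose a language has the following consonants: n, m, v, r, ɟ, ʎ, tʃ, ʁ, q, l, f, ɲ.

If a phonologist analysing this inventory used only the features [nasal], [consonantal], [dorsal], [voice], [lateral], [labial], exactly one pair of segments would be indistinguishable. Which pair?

ɟ, ʁ

Both /ɟ/ and /ʁ/ are [−nasal], [+consonantal], [+dorsal], [+voice], [−lateral], [−labial]. Since the list omits [continuant], [high] and [back] — which do distinguish the voiced palatal stop from the voiced uvular fricative — this pair collapses; all other pairs remain distinct.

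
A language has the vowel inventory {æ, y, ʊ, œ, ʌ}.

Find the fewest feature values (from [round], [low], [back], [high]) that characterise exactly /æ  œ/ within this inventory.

The class [-high], [-back] has exactly /æ, œ/ as its extension in this inventory. No smaller conjunction from the listed features achieves this: [-back] alone would also admit /y/; [-high] alone would also admit /ʌ/; and checking the remaining single features turns up none with this extension.

[-high, -back]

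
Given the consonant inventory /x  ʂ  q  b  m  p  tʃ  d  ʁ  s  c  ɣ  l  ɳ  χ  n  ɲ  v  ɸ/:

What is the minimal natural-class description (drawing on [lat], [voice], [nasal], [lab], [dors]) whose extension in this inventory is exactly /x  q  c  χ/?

/x, q, c, χ/ are all [−voice], [+dorsal], and no other segment in the inventory matches both values. Dropping any one of them over-generates: [+dorsal] alone would also admit /ʁ, ɣ, ɲ/; [−voice] alone would also admit /ʂ, p, tʃ, s, …/. No other single listed feature picks out exactly this set either, so fewer than two features will not do.

[−voice, +dors]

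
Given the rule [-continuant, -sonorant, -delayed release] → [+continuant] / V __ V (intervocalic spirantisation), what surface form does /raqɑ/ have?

[raχɑ]

The only segment in the rule's environment that also matches [-continuant, -sonorant, -delayed release] is /q/. Applying [+continuant] turns the voiceless uvular stop into /χ/ (voiceless uvular fricative), giving [raχɑ].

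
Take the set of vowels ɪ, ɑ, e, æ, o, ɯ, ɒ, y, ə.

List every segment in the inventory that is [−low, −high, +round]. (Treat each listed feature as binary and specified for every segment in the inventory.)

o

First, the [−low] segments are /ɪ, e, o, ɯ, y, ə/.
Within that set, [−high] gives /e, o, ə/.
Then [+round] leaves /o/.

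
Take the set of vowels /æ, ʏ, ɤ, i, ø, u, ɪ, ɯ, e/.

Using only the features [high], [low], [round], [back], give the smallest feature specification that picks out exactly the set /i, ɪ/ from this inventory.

[+high, -back, -round]

The class [+high], [-back], [-round] has exactly /i, ɪ/ as its extension in this inventory. No smaller conjunction from the listed features achieves this: [-back, -round] alone would also admit /æ, e/; [+high, -round] alone would also admit /ɯ/; [+high, -back] alone would also admit /ʏ/; and checking the remaining two-feature bundles turns up none with this extension.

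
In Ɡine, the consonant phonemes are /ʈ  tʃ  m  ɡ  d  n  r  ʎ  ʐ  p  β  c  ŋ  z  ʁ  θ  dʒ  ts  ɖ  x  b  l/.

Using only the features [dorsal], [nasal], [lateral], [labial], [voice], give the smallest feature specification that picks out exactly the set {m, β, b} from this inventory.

The class [+voice], [+labial] has exactly /m, β, b/ as its extension in this inventory. No smaller conjunction from the listed features achieves this: [+labial] alone would also admit /p/; [+voice] alone would also admit /ɡ, d, n, r, …/; and checking the remaining single features turns up none with this extension.

[+voice, +labial]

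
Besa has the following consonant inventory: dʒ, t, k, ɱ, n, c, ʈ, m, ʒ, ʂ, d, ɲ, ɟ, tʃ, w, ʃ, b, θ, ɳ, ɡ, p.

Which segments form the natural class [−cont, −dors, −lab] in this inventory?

First, the [−continuant] segments are /dʒ, t, k, ɱ, n, c, ʈ, m, d, ɲ, ɟ, tʃ, b, ɳ, ɡ, p/.
Intersecting with [−dorsal] gives /dʒ, t, ɱ, n, ʈ, m, d, tʃ, b, ɳ, p/.
Of those, [−labial] leaves /dʒ, t, n, ʈ, d, tʃ, ɳ/.

dʒ, t, n, ʈ, d, tʃ, ɳ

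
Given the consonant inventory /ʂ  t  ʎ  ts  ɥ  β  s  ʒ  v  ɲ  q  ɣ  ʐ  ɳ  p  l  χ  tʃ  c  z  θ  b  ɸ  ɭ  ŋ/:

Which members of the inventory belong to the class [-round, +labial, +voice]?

Checking each segment against [-round], [+labial], [+voice]: /β/ (voiced bilabial fricative), /v/ (voiced labiodental fricative), /b/ (voiced bilabial stop) satisfy every feature; every other segment in the inventory fails at least one.

β, v, b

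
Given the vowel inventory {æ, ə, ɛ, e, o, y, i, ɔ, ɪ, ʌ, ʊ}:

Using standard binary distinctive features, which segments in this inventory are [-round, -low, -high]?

First, the [-round] segments are /æ, ə, ɛ, e, i, ɪ, ʌ/.
Intersecting with [-low] gives /ə, ɛ, e, i, ɪ, ʌ/.
Within that set, [-high] leaves /ə, ɛ, e, ʌ/.

ə, ɛ, e, ʌ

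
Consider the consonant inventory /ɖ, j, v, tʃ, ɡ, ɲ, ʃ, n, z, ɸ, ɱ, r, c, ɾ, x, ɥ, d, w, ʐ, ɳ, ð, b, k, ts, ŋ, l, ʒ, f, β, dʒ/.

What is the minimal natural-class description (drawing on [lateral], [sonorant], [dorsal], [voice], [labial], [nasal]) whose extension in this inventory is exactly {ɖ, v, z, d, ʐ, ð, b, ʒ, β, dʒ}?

[−sonorant, +voice, −dorsal]

Every target segment is [−sonorant], [+voice], [−dorsal]; each remaining inventory member fails at least one of these. Each conjunct is needed — [+voice, −dorsal] alone would also admit /n, ɱ, r, ɾ, …/; [−sonorant, −dorsal] alone would also admit /tʃ, ʃ, ɸ, ts, …/; [−sonorant, +voice] alone would also admit /ɡ/ — and no other combination of two listed features has exactly this extension, so three is the minimum.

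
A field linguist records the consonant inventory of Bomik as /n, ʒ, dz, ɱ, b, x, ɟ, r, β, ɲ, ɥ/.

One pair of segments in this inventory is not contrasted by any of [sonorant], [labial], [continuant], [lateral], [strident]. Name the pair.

Both /ɲ/ and /n/ are [+sonorant], [−labial], [−continuant], [−lateral], [−strident]. Since the list omits [dorsal] — which does distinguish the palatal nasal from the alveolar nasal — this pair collapses; all other pairs remain distinct.

ɲ, n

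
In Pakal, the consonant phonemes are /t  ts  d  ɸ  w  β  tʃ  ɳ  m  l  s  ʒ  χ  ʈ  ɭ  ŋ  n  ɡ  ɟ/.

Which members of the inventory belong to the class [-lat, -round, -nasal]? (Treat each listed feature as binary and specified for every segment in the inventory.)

Eliminate segments failing any feature: /w/ is [+round]; /ɳ, m, ŋ, n/ are [+nasal]; /l, ɭ/ are [+lateral]. The remaining /t, ts, d, ɸ, β, tʃ, s, ʒ, χ, ʈ, ɡ, ɟ/ satisfy [-lateral], [-round], [-nasal].

t, ts, d, ɸ, β, tʃ, s, ʒ, χ, ʈ, ɡ, ɟ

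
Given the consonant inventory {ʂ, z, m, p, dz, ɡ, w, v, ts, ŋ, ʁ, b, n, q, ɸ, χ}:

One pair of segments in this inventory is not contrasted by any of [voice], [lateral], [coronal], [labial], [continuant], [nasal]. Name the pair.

On the given features, /v/ and /w/ have an identical profile: [+voice], [−lateral], [−coronal], [+labial], [+continuant], [−nasal]. No other two segments in the inventory coincide on all 6 features. (They do differ in [sonorant], [round] and [dorsal], which are not among the given features.)

v, w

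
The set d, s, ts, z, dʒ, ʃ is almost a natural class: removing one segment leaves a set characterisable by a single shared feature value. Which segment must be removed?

d

The remaining segments after removing /d/ share [+strident]; /d/ (voiced alveolar stop) is [−strident]. For every other candidate removal, the leftover set fails to share any single feature value that the removed segment lacks.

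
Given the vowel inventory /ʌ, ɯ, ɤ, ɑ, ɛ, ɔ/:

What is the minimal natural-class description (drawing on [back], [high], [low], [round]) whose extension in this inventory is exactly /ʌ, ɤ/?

/ʌ, ɤ/ are all [−high], [−low], [+back], [−round], and no other segment in the inventory matches all four values. Dropping any one of them over-generates: [−low, +back, −round] alone would also admit /ɯ/; [−high, +back, −round] alone would also admit /ɑ/; [−high, −low, −round] alone would also admit /ɛ/; [−high, −low, +back] alone would also admit /ɔ/. No other combination of three listed features picks out exactly this set either, so fewer than four features will not do.

[−high, −low, +back, −round]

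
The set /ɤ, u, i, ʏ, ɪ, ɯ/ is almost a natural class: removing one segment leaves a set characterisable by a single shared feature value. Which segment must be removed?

/ʏ, u, i, ɪ, ɯ/ are all [+high], but /ɤ/ (mid back unrounded tense vowel) is [-high]. No other single segment can be removed to leave a set sharing one feature value that the removed segment lacks, so /ɤ/ is the odd one out.

ɤ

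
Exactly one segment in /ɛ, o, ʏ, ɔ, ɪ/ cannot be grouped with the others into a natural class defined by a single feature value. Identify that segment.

The remaining segments after removing /o/ share [−tense]; /o/ (mid back rounded tense vowel) is [+tense]. For every other candidate removal, the leftover set fails to share any single feature value that the removed segment lacks.

o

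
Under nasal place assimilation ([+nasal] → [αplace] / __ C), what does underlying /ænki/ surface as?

In /ænki/, the nasal /n/ precedes /k/, which is [+dorsal]. The nasal assimilates in place, becoming the [+dorsal] nasal /ŋ/. The surface form is [æŋki].

[æŋki]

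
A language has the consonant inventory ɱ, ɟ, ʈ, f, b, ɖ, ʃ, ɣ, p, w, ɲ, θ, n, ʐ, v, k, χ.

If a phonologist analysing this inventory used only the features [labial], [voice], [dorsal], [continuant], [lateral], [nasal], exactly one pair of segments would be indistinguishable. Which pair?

On the given features, /ʃ/ and /θ/ have an identical profile: [−labial], [−voice], [−dorsal], [+continuant], [−lateral], [−nasal]. No other two segments in the inventory coincide on all 6 features. (They do differ in [strident] and [anterior], which are not among the given features.)

ʃ, θ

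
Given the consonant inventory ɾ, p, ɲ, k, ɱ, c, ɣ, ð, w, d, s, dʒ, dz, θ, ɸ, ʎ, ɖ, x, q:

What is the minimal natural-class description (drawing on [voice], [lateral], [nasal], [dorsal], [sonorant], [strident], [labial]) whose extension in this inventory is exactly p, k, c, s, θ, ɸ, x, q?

[-voice]

/p, k, c, s, θ, ɸ, x, q/ are exactly the [-voice] segments in the inventory, so a single feature suffices.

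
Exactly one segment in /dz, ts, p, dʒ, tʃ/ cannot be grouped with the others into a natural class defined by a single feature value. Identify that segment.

p

/dz, dʒ, tʃ, ts/ are all [+delayed release], but /p/ (voiceless bilabial stop) is [-delayed release]. No other single segment can be removed to leave a set sharing one feature value that the removed segment lacks, so /p/ is the odd one out.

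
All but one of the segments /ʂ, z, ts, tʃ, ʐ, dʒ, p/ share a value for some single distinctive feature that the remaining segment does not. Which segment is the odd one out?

p

/z, ts, ʂ, ʐ, tʃ, dʒ/ are all [+strident], but /p/ (voiceless bilabial stop) is [−strident]. No other single segment can be removed to leave a set sharing one feature value that the removed segment lacks, so /p/ is the odd one out.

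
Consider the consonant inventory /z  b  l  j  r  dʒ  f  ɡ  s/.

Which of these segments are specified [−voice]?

The [−voice] segments here are /f, s/; the remaining /z, b, l, j, r, dʒ, ɡ/ are [+voice].

f, s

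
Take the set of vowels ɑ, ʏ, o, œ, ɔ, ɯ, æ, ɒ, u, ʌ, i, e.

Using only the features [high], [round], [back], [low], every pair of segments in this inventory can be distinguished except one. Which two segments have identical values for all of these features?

Both /ɔ/ and /o/ are [-high], [+round], [+back], [-low]. Since the list omits [tense] — which does distinguish the mid back rounded lax vowel from the mid back rounded tense vowel — this pair collapses; all other pairs remain distinct.

ɔ, o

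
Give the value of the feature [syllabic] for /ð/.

[−syllabic]

As the voiced dental fricative, /ð/ is [−syllabic].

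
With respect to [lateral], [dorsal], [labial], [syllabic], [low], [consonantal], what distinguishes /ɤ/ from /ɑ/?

[low]

The two segments share [-lateral], [+dorsal], [-labial], [+syllabic], [-consonantal]. The only feature from the list on which they differ: /ɤ/ is [-low] while /ɑ/ is [+low].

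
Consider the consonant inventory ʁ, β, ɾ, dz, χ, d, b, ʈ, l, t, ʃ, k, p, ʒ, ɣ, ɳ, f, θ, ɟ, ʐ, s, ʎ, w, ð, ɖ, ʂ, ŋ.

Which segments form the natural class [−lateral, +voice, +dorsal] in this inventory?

ʁ, ɣ, ɟ, w, ŋ

Checking each segment against [−lateral], [+voice], [+dorsal]: /ʁ/ (voiced uvular fricative), /ɣ/ (voiced velar fricative), /ɟ/ (voiced palatal stop), /w/ (labial-velar glide), /ŋ/ (velar nasal) satisfy every feature; every other segment in the inventory fails at least one.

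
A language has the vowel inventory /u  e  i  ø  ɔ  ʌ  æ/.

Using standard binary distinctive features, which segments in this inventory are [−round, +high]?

Checking each segment against [−round], [+high]: /i/ (high front unrounded tense vowel) satisfies every feature; every other segment in the inventory fails at least one.

i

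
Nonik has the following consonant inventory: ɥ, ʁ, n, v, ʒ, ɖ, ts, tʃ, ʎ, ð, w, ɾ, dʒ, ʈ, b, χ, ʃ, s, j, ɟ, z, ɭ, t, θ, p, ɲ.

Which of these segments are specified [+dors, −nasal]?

First, the [+dorsal] segments are /ɥ, ʁ, ʎ, w, χ, j, ɟ, ɲ/.
Within that set, [−nasal] leaves /ɥ, ʁ, ʎ, w, χ, j, ɟ/.

ɥ, ʁ, ʎ, w, χ, j, ɟ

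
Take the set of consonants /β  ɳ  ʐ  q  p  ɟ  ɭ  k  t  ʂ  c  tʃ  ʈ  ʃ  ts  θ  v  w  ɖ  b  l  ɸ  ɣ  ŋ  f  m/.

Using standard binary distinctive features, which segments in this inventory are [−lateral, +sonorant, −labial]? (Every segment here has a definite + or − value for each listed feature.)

ɳ, ŋ

Checking each segment against [−lateral], [+sonorant], [−labial]: /ɳ/ (retroflex nasal), /ŋ/ (velar nasal) satisfy every feature; every other segment in the inventory fails at least one.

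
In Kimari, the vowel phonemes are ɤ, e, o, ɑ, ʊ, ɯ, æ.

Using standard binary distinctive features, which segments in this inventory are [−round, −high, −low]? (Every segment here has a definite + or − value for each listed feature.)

ɤ, e

Among the inventory, the [−round] segments are /ɤ, e, ɑ, ɯ, æ/.
Intersecting with [−high] gives /ɤ, e, ɑ, æ/.
Of those, [−low] leaves /ɤ, e/.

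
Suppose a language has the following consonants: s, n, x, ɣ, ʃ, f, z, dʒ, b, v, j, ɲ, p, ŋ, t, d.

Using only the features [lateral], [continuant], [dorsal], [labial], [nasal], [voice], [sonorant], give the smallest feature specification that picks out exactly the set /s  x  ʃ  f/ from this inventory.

[−voice, +continuant]

/s, x, ʃ, f/ are all [−voice], [+continuant], and no other segment in the inventory matches both values. Dropping any one of them over-generates: [+continuant] alone would also admit /ɣ, z, v, j/; [−voice] alone would also admit /p, t/. No other single listed feature picks out exactly this set either, so fewer than two features will not do.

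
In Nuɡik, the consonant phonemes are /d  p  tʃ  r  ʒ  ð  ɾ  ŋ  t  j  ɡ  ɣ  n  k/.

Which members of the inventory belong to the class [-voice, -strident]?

p, t, k

Checking each segment against [-voice], [-strident]: /p/ (voiceless bilabial stop), /t/ (voiceless alveolar stop), /k/ (voiceless velar stop) satisfy every feature; every other segment in the inventory fails at least one.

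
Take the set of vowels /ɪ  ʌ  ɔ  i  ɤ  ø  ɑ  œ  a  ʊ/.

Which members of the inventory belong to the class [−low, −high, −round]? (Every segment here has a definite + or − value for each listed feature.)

The [−low] segments are /ɪ, ʌ, ɔ, i, ɤ, ø, œ, ʊ/.
Then [−high] gives /ʌ, ɔ, ɤ, ø, œ/.
Among these, [−round] leaves /ʌ, ɤ/.

ʌ, ɤ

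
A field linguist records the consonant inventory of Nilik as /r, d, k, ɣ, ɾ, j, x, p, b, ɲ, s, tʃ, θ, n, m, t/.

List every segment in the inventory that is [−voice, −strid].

k, x, p, θ, t

Checking each segment against [−voice], [−strident]: /k/ (voiceless velar stop), /x/ (voiceless velar fricative), /p/ (voiceless bilabial stop), /θ/ (voiceless dental fricative), /t/ (voiceless alveolar stop) satisfy every feature; every other segment in the inventory fails at least one.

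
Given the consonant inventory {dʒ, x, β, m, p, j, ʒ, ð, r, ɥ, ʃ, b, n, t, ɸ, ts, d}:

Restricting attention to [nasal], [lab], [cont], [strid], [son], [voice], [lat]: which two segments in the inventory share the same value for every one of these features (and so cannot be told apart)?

Both /j/ and /r/ are [−nasal], [−labial], [+continuant], [−strident], [+sonorant], [+voice], [−lateral]. Since the list omits [dorsal] — which does distinguish the palatal glide from the alveolar trill — this pair collapses; all other pairs remain distinct.

j, r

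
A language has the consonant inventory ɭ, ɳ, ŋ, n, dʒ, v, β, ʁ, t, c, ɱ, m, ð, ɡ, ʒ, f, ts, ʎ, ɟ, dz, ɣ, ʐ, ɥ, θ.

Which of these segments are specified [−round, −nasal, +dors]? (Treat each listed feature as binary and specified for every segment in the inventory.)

Checking each segment against [−round], [−nasal], [+dorsal]: /ʁ/ (voiced uvular fricative), /c/ (voiceless palatal stop), /ɡ/ (voiced velar stop), /ʎ/ (palatal lateral approximant), /ɟ/ (voiced palatal stop), /ɣ/ (voiced velar fricative) satisfy every feature; every other segment in the inventory fails at least one.

ʁ, c, ɡ, ʎ, ɟ, ɣ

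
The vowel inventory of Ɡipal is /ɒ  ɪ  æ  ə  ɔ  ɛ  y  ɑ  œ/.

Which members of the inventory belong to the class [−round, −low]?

Checking each segment against [−round], [−low]: /ɪ/ (high front unrounded lax vowel), /ə/ (mid central vowel (schwa)), /ɛ/ (mid front unrounded lax vowel) satisfy every feature; every other segment in the inventory fails at least one.

ɪ, ə, ɛ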